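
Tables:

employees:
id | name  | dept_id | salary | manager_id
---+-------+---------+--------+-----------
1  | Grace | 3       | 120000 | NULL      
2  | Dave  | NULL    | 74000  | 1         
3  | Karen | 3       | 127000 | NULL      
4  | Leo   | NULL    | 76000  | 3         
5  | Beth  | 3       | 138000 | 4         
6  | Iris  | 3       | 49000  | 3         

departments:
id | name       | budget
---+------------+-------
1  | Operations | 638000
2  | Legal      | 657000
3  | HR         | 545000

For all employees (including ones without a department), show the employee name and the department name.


LEFT JOIN keeps every row from employees (the left table); where dept_id has no match in departments, the department columns become NULL. Walk through each employee:
  - employee 1 (Grace): dept_id=3 -> matches HR
  - employee 2 (Dave): dept_id=NULL, no match -> kept with NULL
  - employee 3 (Karen): dept_id=3 -> matches HR
  - employee 4 (Leo): dept_id=NULL, no match -> kept with NULL
  - employee 5 (Beth): dept_id=3 -> matches HR
  - employee 6 (Iris): dept_id=3 -> matches HR
All 6 rows appear; 2 have NULL department.

SQL:
SELECT a.name, b.name AS department
FROM employees a
LEFT JOIN departments b ON a.dept_id = b.id

Result:
name  | department
------+-----------
Grace | HR        
Dave  | NULL      
Karen | HR        
Leo   | NULL      
Beth  | HR        
Iris  | HR        


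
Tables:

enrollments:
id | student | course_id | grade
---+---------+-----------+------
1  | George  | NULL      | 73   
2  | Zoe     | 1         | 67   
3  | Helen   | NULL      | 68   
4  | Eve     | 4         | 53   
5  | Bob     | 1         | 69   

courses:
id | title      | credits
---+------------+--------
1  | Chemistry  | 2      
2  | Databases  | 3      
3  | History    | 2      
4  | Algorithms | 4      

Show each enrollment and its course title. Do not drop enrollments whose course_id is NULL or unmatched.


LEFT JOIN keeps every row from enrollments (the left table); where course_id has no match in courses, the course columns become NULL. Walk through each enrollment:
  - enrollment 1 (George): course_id=NULL, no match -> kept with NULL
  - enrollment 2 (Zoe): course_id=1 -> matches Chemistry
  - enrollment 3 (Helen): course_id=NULL, no match -> kept with NULL
  - enrollment 4 (Eve): course_id=4 -> matches Algorithms
  - enrollment 5 (Bob): course_id=1 -> matches Chemistry
All 5 rows appear; 2 have NULL course.

SQL:
SELECT a.student, b.title AS course
FROM enrollments a
LEFT JOIN courses b ON a.course_id = b.id

Result:
student | course    
--------+-----------
George  | NULL      
Zoe     | Chemistry 
Helen   | NULL      
Eve     | Algorithms
Bob     | Chemistry 


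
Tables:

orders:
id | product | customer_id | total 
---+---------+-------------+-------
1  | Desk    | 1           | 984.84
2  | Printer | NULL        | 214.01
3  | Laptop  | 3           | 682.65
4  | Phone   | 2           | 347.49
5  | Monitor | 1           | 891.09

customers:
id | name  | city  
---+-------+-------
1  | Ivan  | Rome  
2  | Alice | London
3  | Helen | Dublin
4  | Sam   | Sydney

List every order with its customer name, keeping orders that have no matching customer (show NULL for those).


LEFT JOIN keeps every row from orders (the left table); where customer_id has no match in customers, the customer columns become NULL. Walk through each order:
  - order 1 (Desk): customer_id=1 -> matches Ivan
  - order 2 (Printer): customer_id=NULL, no match -> kept with NULL
  - order 3 (Laptop): customer_id=3 -> matches Helen
  - order 4 (Phone): customer_id=2 -> matches Alice
  - order 5 (Monitor): customer_id=1 -> matches Ivan
All 5 rows appear; 1 has NULL customer.

SQL:
SELECT a.product, b.name AS customer
FROM orders a
LEFT JOIN customers b ON a.customer_id = b.id

Result:
product | customer
--------+---------
Desk    | Ivan    
Printer | NULL    
Laptop  | Helen   
Phone   | Alice   
Monitor | Ivan    


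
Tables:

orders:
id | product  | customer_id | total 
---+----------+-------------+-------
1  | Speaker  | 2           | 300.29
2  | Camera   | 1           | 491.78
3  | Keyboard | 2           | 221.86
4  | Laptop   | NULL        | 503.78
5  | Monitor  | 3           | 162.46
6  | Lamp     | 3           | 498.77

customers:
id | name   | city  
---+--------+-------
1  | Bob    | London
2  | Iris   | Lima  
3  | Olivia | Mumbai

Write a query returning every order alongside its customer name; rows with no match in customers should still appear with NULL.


LEFT JOIN keeps every row from orders (the left table); where customer_id has no match in customers, the customer columns become NULL. Walk through each order:
  - order 1 (Speaker): customer_id=2 -> matches Iris
  - order 2 (Camera): customer_id=1 -> matches Bob
  - order 3 (Keyboard): customer_id=2 -> matches Iris
  - order 4 (Laptop): customer_id=NULL, no match -> kept with NULL
  - order 5 (Monitor): customer_id=3 -> matches Olivia
  - order 6 (Lamp): customer_id=3 -> matches Olivia
All 6 rows appear; 1 has NULL customer.

SQL:
SELECT a.product, b.name AS customer
FROM orders a
LEFT JOIN customers b ON a.customer_id = b.id

Result:
product  | customer
---------+---------
Speaker  | Iris    
Camera   | Bob     
Keyboard | Iris    
Laptop   | NULL    
Monitor  | Olivia  
Lamp     | Olivia  


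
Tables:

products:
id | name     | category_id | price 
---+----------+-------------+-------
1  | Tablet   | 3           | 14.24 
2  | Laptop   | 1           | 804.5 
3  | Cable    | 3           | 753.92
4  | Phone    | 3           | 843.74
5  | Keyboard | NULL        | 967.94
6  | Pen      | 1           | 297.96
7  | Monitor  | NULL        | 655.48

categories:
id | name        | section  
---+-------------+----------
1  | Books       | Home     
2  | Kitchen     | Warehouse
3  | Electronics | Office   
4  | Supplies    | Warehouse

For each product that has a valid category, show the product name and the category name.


INNER JOIN keeps only products rows whose category_id matches an id in categories. Walk through each product:
  - product 1 (Tablet): category_id=3 -> matches Electronics
  - product 2 (Laptop): category_id=1 -> matches Books
  - product 3 (Cable): category_id=3 -> matches Electronics
  - product 4 (Phone): category_id=3 -> matches Electronics
  - product 5 (Keyboard): category_id=NULL, no match -> dropped
  - product 6 (Pen): category_id=1 -> matches Books
  - product 7 (Monitor): category_id=NULL, no match -> dropped
So 2 of 7 rows are dropped.

SQL:
SELECT a.name, b.name AS category
FROM products a
INNER JOIN categories b ON a.category_id = b.id

Result:
name   | category   
-------+------------
Tablet | Electronics
Laptop | Books      
Cable  | Electronics
Phone  | Electronics
Pen    | Books      


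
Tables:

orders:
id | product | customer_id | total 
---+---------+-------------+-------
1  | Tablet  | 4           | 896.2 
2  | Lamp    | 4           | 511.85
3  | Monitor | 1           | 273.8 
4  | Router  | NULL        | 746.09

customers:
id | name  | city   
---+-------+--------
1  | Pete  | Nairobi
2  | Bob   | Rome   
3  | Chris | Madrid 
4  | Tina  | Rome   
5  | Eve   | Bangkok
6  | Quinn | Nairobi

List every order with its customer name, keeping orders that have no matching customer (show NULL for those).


LEFT JOIN keeps every row from orders (the left table); where customer_id has no match in customers, the customer columns become NULL. Walk through each order:
  - order 1 (Tablet): customer_id=4 -> matches Tina
  - order 2 (Lamp): customer_id=4 -> matches Tina
  - order 3 (Monitor): customer_id=1 -> matches Pete
  - order 4 (Router): customer_id=NULL, no match -> kept with NULL
All 4 rows appear; 1 has NULL customer.

SQL:
SELECT a.product, b.name AS customer
FROM orders a
LEFT JOIN customers b ON a.customer_id = b.id

Result:
product | customer
--------+---------
Tablet  | Tina    
Lamp    | Tina    
Monitor | Pete    
Router  | NULL    


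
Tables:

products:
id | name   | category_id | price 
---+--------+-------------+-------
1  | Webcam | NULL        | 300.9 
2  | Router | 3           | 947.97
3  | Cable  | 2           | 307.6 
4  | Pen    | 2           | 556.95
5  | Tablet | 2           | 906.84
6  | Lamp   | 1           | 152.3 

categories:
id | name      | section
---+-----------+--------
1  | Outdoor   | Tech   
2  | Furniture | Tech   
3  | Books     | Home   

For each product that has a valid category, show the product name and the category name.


INNER JOIN keeps only products rows whose category_id matches an id in categories. Walk through each product:
  - product 1 (Webcam): category_id=NULL, no match -> dropped
  - product 2 (Router): category_id=3 -> matches Books
  - product 3 (Cable): category_id=2 -> matches Furniture
  - product 4 (Pen): category_id=2 -> matches Furniture
  - product 5 (Tablet): category_id=2 -> matches Furniture
  - product 6 (Lamp): category_id=1 -> matches Outdoor
So 1 of 6 rows is dropped.

SQL:
SELECT a.name, b.name AS category
FROM products a
INNER JOIN categories b ON a.category_id = b.id

Result:
name   | category 
-------+----------
Router | Books    
Cable  | Furniture
Pen    | Furniture
Tablet | Furniture
Lamp   | Outdoor  


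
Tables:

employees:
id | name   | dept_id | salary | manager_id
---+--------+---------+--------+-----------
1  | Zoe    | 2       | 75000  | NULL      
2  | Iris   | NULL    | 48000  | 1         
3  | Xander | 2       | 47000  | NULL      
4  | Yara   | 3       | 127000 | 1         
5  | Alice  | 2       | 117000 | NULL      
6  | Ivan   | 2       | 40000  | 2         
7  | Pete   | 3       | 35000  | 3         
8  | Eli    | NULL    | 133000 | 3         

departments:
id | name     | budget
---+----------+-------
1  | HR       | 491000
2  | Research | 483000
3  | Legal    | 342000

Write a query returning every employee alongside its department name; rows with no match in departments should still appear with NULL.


LEFT JOIN keeps every row from employees (the left table); where dept_id has no match in departments, the department columns become NULL. Walk through each employee:
  - employee 1 (Zoe): dept_id=2 -> matches Research
  - employee 2 (Iris): dept_id=NULL, no match -> kept with NULL
  - employee 3 (Xander): dept_id=2 -> matches Research
  - employee 4 (Yara): dept_id=3 -> matches Legal
  - employee 5 (Alice): dept_id=2 -> matches Research
  - employee 6 (Ivan): dept_id=2 -> matches Research
  - employee 7 (Pete): dept_id=3 -> matches Legal
  - employee 8 (Eli): dept_id=NULL, no match -> kept with NULL
All 8 rows appear; 2 have NULL department.

SQL:
SELECT a.name, b.name AS department
FROM employees a
LEFT JOIN departments b ON a.dept_id = b.id

Result:
name   | department
-------+-----------
Zoe    | Research  
Iris   | NULL      
Xander | Research  
Yara   | Legal     
Alice  | Research  
Ivan   | Research  
Pete   | Legal     
Eli    | NULL      


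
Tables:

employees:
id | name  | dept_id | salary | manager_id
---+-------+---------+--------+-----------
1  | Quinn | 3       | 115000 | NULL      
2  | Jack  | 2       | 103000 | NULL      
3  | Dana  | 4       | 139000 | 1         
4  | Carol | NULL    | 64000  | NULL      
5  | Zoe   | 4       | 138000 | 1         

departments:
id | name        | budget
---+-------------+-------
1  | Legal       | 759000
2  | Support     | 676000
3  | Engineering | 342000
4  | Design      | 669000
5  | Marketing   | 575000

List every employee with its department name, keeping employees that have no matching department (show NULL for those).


LEFT JOIN keeps every row from employees (the left table); where dept_id has no match in departments, the department columns become NULL. Walk through each employee:
  - employee 1 (Quinn): dept_id=3 -> matches Engineering
  - employee 2 (Jack): dept_id=2 -> matches Support
  - employee 3 (Dana): dept_id=4 -> matches Design
  - employee 4 (Carol): dept_id=NULL, no match -> kept with NULL
  - employee 5 (Zoe): dept_id=4 -> matches Design
All 5 rows appear; 1 has NULL department.

SQL:
SELECT a.name, b.name AS department
FROM employees a
LEFT JOIN departments b ON a.dept_id = b.id

Result:
name  | department 
------+------------
Quinn | Engineering
Jack  | Support    
Dana  | Design     
Carol | NULL       
Zoe   | Design     


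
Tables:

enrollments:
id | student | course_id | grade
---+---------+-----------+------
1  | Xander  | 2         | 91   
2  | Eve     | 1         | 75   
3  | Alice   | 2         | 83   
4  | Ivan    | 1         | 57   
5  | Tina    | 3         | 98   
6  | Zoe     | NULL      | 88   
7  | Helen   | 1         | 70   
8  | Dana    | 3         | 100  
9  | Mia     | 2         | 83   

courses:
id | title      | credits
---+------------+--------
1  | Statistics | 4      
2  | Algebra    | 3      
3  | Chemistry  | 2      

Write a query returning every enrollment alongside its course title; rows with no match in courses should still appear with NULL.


LEFT JOIN keeps every row from enrollments (the left table); where course_id has no match in courses, the course columns become NULL. Walk through each enrollment:
  - enrollment 1 (Xander): course_id=2 -> matches Algebra
  - enrollment 2 (Eve): course_id=1 -> matches Statistics
  - enrollment 3 (Alice): course_id=2 -> matches Algebra
  - enrollment 4 (Ivan): course_id=1 -> matches Statistics
  - enrollment 5 (Tina): course_id=3 -> matches Chemistry
  - enrollment 6 (Zoe): course_id=NULL, no match -> kept with NULL
  - enrollment 7 (Helen): course_id=1 -> matches Statistics
  - enrollment 8 (Dana): course_id=3 -> matches Chemistry
  - enrollment 9 (Mia): course_id=2 -> matches Algebra
All 9 rows appear; 1 has NULL course.

SQL:
SELECT a.student, b.title AS course
FROM enrollments a
LEFT JOIN courses b ON a.course_id = b.id

Result:
student | course    
--------+-----------
Xander  | Algebra   
Eve     | Statistics
Alice   | Algebra   
Ivan    | Statistics
Tina    | Chemistry 
Zoe     | NULL      
Helen   | Statistics
Dana    | Chemistry 
Mia     | Algebra   


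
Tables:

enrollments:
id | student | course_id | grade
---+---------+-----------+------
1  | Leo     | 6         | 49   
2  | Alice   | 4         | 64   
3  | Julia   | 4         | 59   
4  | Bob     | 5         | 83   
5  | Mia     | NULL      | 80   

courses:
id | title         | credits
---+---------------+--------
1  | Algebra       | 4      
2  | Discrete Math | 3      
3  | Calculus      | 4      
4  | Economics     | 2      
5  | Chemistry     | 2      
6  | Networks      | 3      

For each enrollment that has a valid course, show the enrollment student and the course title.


INNER JOIN keeps only enrollments rows whose course_id matches an id in courses. Walk through each enrollment:
  - enrollment 1 (Leo): course_id=6 -> matches Networks
  - enrollment 2 (Alice): course_id=4 -> matches Economics
  - enrollment 3 (Julia): course_id=4 -> matches Economics
  - enrollment 4 (Bob): course_id=5 -> matches Chemistry
  - enrollment 5 (Mia): course_id=NULL, no match -> dropped
So 1 of 5 rows is dropped.

SQL:
SELECT a.student, b.title AS course
FROM enrollments a
INNER JOIN courses b ON a.course_id = b.id

Result:
student | course   
--------+----------
Leo     | Networks 
Alice   | Economics
Julia   | Economics
Bob     | Chemistry


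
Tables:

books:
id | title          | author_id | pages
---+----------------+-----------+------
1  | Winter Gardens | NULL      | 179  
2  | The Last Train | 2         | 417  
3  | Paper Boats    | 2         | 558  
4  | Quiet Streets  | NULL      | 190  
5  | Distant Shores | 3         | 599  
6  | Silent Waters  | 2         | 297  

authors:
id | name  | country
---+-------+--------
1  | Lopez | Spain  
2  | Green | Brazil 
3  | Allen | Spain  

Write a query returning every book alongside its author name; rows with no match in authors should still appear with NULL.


LEFT JOIN keeps every row from books (the left table); where author_id has no match in authors, the author columns become NULL. Walk through each book:
  - book 1 (Winter Gardens): author_id=NULL, no match -> kept with NULL
  - book 2 (The Last Train): author_id=2 -> matches Green
  - book 3 (Paper Boats): author_id=2 -> matches Green
  - book 4 (Quiet Streets): author_id=NULL, no match -> kept with NULL
  - book 5 (Distant Shores): author_id=3 -> matches Allen
  - book 6 (Silent Waters): author_id=2 -> matches Green
All 6 rows appear; 2 have NULL author.

SQL:
SELECT a.title, b.name AS author
FROM books a
LEFT JOIN authors b ON a.author_id = b.id

Result:
title          | author
---------------+-------
Winter Gardens | NULL  
The Last Train | Green 
Paper Boats    | Green 
Quiet Streets  | NULL  
Distant Shores | Allen 
Silent Waters  | Green 


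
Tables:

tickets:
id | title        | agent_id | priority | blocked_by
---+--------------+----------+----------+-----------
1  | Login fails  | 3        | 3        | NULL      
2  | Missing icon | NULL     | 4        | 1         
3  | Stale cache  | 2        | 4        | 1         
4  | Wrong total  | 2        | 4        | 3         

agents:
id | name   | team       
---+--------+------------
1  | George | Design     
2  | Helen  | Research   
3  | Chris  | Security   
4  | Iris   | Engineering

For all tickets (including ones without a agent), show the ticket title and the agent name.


LEFT JOIN keeps every row from tickets (the left table); where agent_id has no match in agents, the agent columns become NULL. Walk through each ticket:
  - ticket 1 (Login fails): agent_id=3 -> matches Chris
  - ticket 2 (Missing icon): agent_id=NULL, no match -> kept with NULL
  - ticket 3 (Stale cache): agent_id=2 -> matches Helen
  - ticket 4 (Wrong total): agent_id=2 -> matches Helen
All 4 rows appear; 1 has NULL agent.

SQL:
SELECT a.title, b.name AS agent
FROM tickets a
LEFT JOIN agents b ON a.agent_id = b.id

Result:
title        | agent
-------------+------
Login fails  | Chris
Missing icon | NULL 
Stale cache  | Helen
Wrong total  | Helen


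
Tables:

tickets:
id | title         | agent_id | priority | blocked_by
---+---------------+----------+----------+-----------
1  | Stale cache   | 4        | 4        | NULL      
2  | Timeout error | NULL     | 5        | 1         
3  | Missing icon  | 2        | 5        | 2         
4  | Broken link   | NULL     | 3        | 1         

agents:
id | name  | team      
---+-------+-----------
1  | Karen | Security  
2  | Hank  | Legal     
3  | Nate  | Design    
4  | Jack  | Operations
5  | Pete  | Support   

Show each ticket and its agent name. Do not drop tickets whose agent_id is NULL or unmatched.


LEFT JOIN keeps every row from tickets (the left table); where agent_id has no match in agents, the agent columns become NULL. Walk through each ticket:
  - ticket 1 (Stale cache): agent_id=4 -> matches Jack
  - ticket 2 (Timeout error): agent_id=NULL, no match -> kept with NULL
  - ticket 3 (Missing icon): agent_id=2 -> matches Hank
  - ticket 4 (Broken link): agent_id=NULL, no match -> kept with NULL
All 4 rows appear; 2 have NULL agent.

SQL:
SELECT a.title, b.name AS agent
FROM tickets a
LEFT JOIN agents b ON a.agent_id = b.id

Result:
title         | agent
--------------+------
Stale cache   | Jack 
Timeout error | NULL 
Missing icon  | Hank 
Broken link   | NULL 


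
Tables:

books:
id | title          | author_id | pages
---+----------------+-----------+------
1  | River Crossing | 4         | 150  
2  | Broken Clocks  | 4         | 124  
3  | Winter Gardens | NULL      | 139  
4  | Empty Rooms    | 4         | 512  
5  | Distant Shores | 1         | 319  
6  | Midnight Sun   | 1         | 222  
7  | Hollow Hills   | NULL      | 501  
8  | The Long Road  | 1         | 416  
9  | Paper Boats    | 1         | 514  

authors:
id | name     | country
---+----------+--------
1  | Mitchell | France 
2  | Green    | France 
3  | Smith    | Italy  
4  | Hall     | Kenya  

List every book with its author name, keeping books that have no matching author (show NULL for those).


LEFT JOIN keeps every row from books (the left table); where author_id has no match in authors, the author columns become NULL. Walk through each book:
  - book 1 (River Crossing): author_id=4 -> matches Hall
  - book 2 (Broken Clocks): author_id=4 -> matches Hall
  - book 3 (Winter Gardens): author_id=NULL, no match -> kept with NULL
  - book 4 (Empty Rooms): author_id=4 -> matches Hall
  - book 5 (Distant Shores): author_id=1 -> matches Mitchell
  - book 6 (Midnight Sun): author_id=1 -> matches Mitchell
  - book 7 (Hollow Hills): author_id=NULL, no match -> kept with NULL
  - book 8 (The Long Road): author_id=1 -> matches Mitchell
  - book 9 (Paper Boats): author_id=1 -> matches Mitchell
All 9 rows appear; 2 have NULL author.

SQL:
SELECT a.title, b.name AS author
FROM books a
LEFT JOIN authors b ON a.author_id = b.id

Result:
title          | author  
---------------+---------
River Crossing | Hall    
Broken Clocks  | Hall    
Winter Gardens | NULL    
Empty Rooms    | Hall    
Distant Shores | Mitchell
Midnight Sun   | Mitchell
Hollow Hills   | NULL    
The Long Road  | Mitchell
Paper Boats    | Mitchell


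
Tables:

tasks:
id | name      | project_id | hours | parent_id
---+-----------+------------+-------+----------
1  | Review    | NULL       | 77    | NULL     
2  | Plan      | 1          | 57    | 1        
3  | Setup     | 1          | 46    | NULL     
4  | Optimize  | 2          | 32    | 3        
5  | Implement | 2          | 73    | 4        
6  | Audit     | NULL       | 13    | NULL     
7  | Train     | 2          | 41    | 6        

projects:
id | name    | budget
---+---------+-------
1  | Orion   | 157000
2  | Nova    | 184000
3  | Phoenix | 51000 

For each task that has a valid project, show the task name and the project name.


INNER JOIN keeps only tasks rows whose project_id matches an id in projects. Walk through each task:
  - task 1 (Review): project_id=NULL, no match -> dropped
  - task 2 (Plan): project_id=1 -> matches Orion
  - task 3 (Setup): project_id=1 -> matches Orion
  - task 4 (Optimize): project_id=2 -> matches Nova
  - task 5 (Implement): project_id=2 -> matches Nova
  - task 6 (Audit): project_id=NULL, no match -> dropped
  - task 7 (Train): project_id=2 -> matches Nova
So 2 of 7 rows are dropped.

SQL:
SELECT a.name, b.name AS project
FROM tasks a
INNER JOIN projects b ON a.project_id = b.id

Result:
name      | project
----------+--------
Plan      | Orion  
Setup     | Orion  
Optimize  | Nova   
Implement | Nova   
Train     | Nova   


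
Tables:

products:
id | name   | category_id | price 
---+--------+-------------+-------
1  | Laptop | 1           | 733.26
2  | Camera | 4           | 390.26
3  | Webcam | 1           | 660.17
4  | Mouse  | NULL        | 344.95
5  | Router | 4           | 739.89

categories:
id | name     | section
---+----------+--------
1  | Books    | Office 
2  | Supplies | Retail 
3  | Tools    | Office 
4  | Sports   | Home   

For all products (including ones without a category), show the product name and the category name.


LEFT JOIN keeps every row from products (the left table); where category_id has no match in categories, the category columns become NULL. Walk through each product:
  - product 1 (Laptop): category_id=1 -> matches Books
  - product 2 (Camera): category_id=4 -> matches Sports
  - product 3 (Webcam): category_id=1 -> matches Books
  - product 4 (Mouse): category_id=NULL, no match -> kept with NULL
  - product 5 (Router): category_id=4 -> matches Sports
All 5 rows appear; 1 has NULL category.

SQL:
SELECT a.name, b.name AS category
FROM products a
LEFT JOIN categories b ON a.category_id = b.id

Result:
name   | category
-------+---------
Laptop | Books   
Camera | Sports  
Webcam | Books   
Mouse  | NULL    
Router | Sports  


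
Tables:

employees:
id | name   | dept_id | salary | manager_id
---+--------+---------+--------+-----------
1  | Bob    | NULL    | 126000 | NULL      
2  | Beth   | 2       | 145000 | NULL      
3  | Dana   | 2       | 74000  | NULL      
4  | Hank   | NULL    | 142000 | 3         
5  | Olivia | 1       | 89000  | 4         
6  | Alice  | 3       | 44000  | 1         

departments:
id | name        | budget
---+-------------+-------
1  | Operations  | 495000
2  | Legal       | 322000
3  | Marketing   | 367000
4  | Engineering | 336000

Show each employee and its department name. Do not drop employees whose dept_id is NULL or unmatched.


LEFT JOIN keeps every row from employees (the left table); where dept_id has no match in departments, the department columns become NULL. Walk through each employee:
  - employee 1 (Bob): dept_id=NULL, no match -> kept with NULL
  - employee 2 (Beth): dept_id=2 -> matches Legal
  - employee 3 (Dana): dept_id=2 -> matches Legal
  - employee 4 (Hank): dept_id=NULL, no match -> kept with NULL
  - employee 5 (Olivia): dept_id=1 -> matches Operations
  - employee 6 (Alice): dept_id=3 -> matches Marketing
All 6 rows appear; 2 have NULL department.

SQL:
SELECT a.name, b.name AS department
FROM employees a
LEFT JOIN departments b ON a.dept_id = b.id

Result:
name   | department
-------+-----------
Bob    | NULL      
Beth   | Legal     
Dana   | Legal     
Hank   | NULL      
Olivia | Operations
Alice  | Marketing 


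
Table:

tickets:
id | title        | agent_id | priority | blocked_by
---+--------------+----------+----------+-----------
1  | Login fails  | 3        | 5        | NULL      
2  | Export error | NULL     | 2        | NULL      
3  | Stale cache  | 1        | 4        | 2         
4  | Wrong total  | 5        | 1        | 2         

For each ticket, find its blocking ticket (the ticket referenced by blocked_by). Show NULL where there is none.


This is a self-join: tickets is joined to a second copy of itself, matching each row's blocked_by to another row's id. Use LEFT JOIN so rows with blocked_by=NULL are kept.
  - ticket 1 (Login fails): blocked_by=NULL -> NULL
  - ticket 2 (Export error): blocked_by=NULL -> NULL
  - ticket 3 (Stale cache): blocked_by=2 -> Export error
  - ticket 4 (Wrong total): blocked_by=2 -> Export error

SQL:
SELECT a.title AS item, b.title AS blocked_by
FROM tickets a
LEFT JOIN tickets b ON a.blocked_by = b.id

Result:
item         | blocked_by  
-------------+-------------
Login fails  | NULL        
Export error | NULL        
Stale cache  | Export error
Wrong total  | Export error


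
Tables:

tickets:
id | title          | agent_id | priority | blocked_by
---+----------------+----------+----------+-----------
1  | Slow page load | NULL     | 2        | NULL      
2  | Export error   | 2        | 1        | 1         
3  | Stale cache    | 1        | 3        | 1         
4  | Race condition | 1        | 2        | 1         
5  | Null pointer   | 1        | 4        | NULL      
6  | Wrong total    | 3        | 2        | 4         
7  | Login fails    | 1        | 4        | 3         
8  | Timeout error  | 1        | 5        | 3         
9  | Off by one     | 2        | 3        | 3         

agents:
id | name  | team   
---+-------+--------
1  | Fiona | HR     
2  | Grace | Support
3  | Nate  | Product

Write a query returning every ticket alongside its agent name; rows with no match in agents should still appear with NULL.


LEFT JOIN keeps every row from tickets (the left table); where agent_id has no match in agents, the agent columns become NULL. Walk through each ticket:
  - ticket 1 (Slow page load): agent_id=NULL, no match -> kept with NULL
  - ticket 2 (Export error): agent_id=2 -> matches Grace
  - ticket 3 (Stale cache): agent_id=1 -> matches Fiona
  - ticket 4 (Race condition): agent_id=1 -> matches Fiona
  - ticket 5 (Null pointer): agent_id=1 -> matches Fiona
  - ticket 6 (Wrong total): agent_id=3 -> matches Nate
  - ticket 7 (Login fails): agent_id=1 -> matches Fiona
  - ticket 8 (Timeout error): agent_id=1 -> matches Fiona
  - ticket 9 (Off by one): agent_id=2 -> matches Grace
All 9 rows appear; 1 has NULL agent.

SQL:
SELECT a.title, b.name AS agent
FROM tickets a
LEFT JOIN agents b ON a.agent_id = b.id

Result:
title          | agent
---------------+------
Slow page load | NULL 
Export error   | Grace
Stale cache    | Fiona
Race condition | Fiona
Null pointer   | Fiona
Wrong total    | Nate 
Login fails    | Fiona
Timeout error  | Fiona
Off by one     | Grace


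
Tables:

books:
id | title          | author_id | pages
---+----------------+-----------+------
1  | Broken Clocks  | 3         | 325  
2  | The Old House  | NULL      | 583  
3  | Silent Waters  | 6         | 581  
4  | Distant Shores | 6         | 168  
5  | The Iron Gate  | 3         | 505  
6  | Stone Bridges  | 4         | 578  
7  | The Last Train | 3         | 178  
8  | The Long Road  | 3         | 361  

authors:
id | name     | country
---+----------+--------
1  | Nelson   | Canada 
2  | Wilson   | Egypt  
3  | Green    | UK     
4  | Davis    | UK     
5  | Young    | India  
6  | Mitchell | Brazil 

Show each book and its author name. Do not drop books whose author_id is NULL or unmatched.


LEFT JOIN keeps every row from books (the left table); where author_id has no match in authors, the author columns become NULL. Walk through each book:
  - book 1 (Broken Clocks): author_id=3 -> matches Green
  - book 2 (The Old House): author_id=NULL, no match -> kept with NULL
  - book 3 (Silent Waters): author_id=6 -> matches Mitchell
  - book 4 (Distant Shores): author_id=6 -> matches Mitchell
  - book 5 (The Iron Gate): author_id=3 -> matches Green
  - book 6 (Stone Bridges): author_id=4 -> matches Davis
  - book 7 (The Last Train): author_id=3 -> matches Green
  - book 8 (The Long Road): author_id=3 -> matches Green
All 8 rows appear; 1 has NULL author.

SQL:
SELECT a.title, b.name AS author
FROM books a
LEFT JOIN authors b ON a.author_id = b.id

Result:
title          | author  
---------------+---------
Broken Clocks  | Green   
The Old House  | NULL    
Silent Waters  | Mitchell
Distant Shores | Mitchell
The Iron Gate  | Green   
Stone Bridges  | Davis   
The Last Train | Green   
The Long Road  | Green   


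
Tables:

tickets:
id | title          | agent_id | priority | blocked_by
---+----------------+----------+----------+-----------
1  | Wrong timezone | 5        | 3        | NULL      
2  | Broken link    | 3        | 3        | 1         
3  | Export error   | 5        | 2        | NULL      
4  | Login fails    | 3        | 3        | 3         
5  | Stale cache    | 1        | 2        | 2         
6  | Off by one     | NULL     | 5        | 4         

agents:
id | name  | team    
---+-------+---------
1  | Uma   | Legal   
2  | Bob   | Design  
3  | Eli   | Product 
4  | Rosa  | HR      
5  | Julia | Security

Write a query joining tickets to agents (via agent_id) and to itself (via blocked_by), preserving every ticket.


Two LEFT JOINs from the same base table tickets: one to agents via agent_id, one to tickets itself via blocked_by. Both are LEFT so every ticket is preserved.
Match against agents:
  - ticket 1 (Wrong timezone): agent_id=5 -> matches Julia
  - ticket 2 (Broken link): agent_id=3 -> matches Eli
  - ticket 3 (Export error): agent_id=5 -> matches Julia
  - ticket 4 (Login fails): agent_id=3 -> matches Eli
  - ticket 5 (Stale cache): agent_id=1 -> matches Uma
  - ticket 6 (Off by one): agent_id=NULL, no match -> kept with NULL
Match against tickets (self):
  - ticket 1 (Wrong timezone): blocked_by=NULL -> NULL
  - ticket 2 (Broken link): blocked_by=1 -> Wrong timezone
  - ticket 3 (Export error): blocked_by=NULL -> NULL
  - ticket 4 (Login fails): blocked_by=3 -> Export error
  - ticket 5 (Stale cache): blocked_by=2 -> Broken link
  - ticket 6 (Off by one): blocked_by=4 -> Login fails

SQL:
SELECT a.title, b.name AS agent, c.title AS blocked_by
FROM tickets a
LEFT JOIN agents b ON a.agent_id = b.id
LEFT JOIN tickets c ON a.blocked_by = c.id

Result:
title          | agent | blocked_by    
---------------+-------+---------------
Wrong timezone | Julia | NULL          
Broken link    | Eli   | Wrong timezone
Export error   | Julia | NULL          
Login fails    | Eli   | Export error  
Stale cache    | Uma   | Broken link   
Off by one     | NULL  | Login fails   


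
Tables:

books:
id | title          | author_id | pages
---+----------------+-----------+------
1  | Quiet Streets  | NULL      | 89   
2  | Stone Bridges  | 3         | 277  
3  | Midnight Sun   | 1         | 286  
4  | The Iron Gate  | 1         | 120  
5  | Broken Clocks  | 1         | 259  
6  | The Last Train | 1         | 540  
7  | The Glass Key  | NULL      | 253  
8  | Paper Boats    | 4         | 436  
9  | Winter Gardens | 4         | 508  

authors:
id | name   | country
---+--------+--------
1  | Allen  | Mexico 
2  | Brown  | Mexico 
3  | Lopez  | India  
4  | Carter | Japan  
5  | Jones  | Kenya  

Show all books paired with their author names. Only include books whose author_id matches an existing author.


INNER JOIN keeps only books rows whose author_id matches an id in authors. Walk through each book:
  - book 1 (Quiet Streets): author_id=NULL, no match -> dropped
  - book 2 (Stone Bridges): author_id=3 -> matches Lopez
  - book 3 (Midnight Sun): author_id=1 -> matches Allen
  - book 4 (The Iron Gate): author_id=1 -> matches Allen
  - book 5 (Broken Clocks): author_id=1 -> matches Allen
  - book 6 (The Last Train): author_id=1 -> matches Allen
  - book 7 (The Glass Key): author_id=NULL, no match -> dropped
  - book 8 (Paper Boats): author_id=4 -> matches Carter
  - book 9 (Winter Gardens): author_id=4 -> matches Carter
So 2 of 9 rows are dropped.

SQL:
SELECT a.title, b.name AS author
FROM books a
INNER JOIN authors b ON a.author_id = b.id

Result:
title          | author
---------------+-------
Stone Bridges  | Lopez 
Midnight Sun   | Allen 
The Iron Gate  | Allen 
Broken Clocks  | Allen 
The Last Train | Allen 
Paper Boats    | Carter
Winter Gardens | Carter


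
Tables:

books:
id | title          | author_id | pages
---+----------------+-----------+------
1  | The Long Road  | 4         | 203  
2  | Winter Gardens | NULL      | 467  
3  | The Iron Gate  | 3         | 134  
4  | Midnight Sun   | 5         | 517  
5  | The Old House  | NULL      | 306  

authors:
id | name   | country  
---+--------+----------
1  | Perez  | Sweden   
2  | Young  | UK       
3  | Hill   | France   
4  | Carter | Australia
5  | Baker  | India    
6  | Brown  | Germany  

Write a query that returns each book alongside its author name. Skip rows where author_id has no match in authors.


INNER JOIN keeps only books rows whose author_id matches an id in authors. Walk through each book:
  - book 1 (The Long Road): author_id=4 -> matches Carter
  - book 2 (Winter Gardens): author_id=NULL, no match -> dropped
  - book 3 (The Iron Gate): author_id=3 -> matches Hill
  - book 4 (Midnight Sun): author_id=5 -> matches Baker
  - book 5 (The Old House): author_id=NULL, no match -> dropped
So 2 of 5 rows are dropped.

SQL:
SELECT a.title, b.name AS author
FROM books a
INNER JOIN authors b ON a.author_id = b.id

Result:
title         | author
--------------+-------
The Long Road | Carter
The Iron Gate | Hill  
Midnight Sun  | Baker 


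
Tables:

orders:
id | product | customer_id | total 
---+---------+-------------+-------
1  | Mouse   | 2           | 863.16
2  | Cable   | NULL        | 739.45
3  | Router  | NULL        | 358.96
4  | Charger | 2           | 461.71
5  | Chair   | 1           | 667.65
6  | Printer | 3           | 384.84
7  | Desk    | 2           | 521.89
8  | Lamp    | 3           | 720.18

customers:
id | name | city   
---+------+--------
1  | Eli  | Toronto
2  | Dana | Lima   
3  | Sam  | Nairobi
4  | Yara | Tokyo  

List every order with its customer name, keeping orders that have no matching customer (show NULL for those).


LEFT JOIN keeps every row from orders (the left table); where customer_id has no match in customers, the customer columns become NULL. Walk through each order:
  - order 1 (Mouse): customer_id=2 -> matches Dana
  - order 2 (Cable): customer_id=NULL, no match -> kept with NULL
  - order 3 (Router): customer_id=NULL, no match -> kept with NULL
  - order 4 (Charger): customer_id=2 -> matches Dana
  - order 5 (Chair): customer_id=1 -> matches Eli
  - order 6 (Printer): customer_id=3 -> matches Sam
  - order 7 (Desk): customer_id=2 -> matches Dana
  - order 8 (Lamp): customer_id=3 -> matches Sam
All 8 rows appear; 2 have NULL customer.

SQL:
SELECT a.product, b.name AS customer
FROM orders a
LEFT JOIN customers b ON a.customer_id = b.id

Result:
product | customer
--------+---------
Mouse   | Dana    
Cable   | NULL    
Router  | NULL    
Charger | Dana    
Chair   | Eli     
Printer | Sam     
Desk    | Dana    
Lamp    | Sam     


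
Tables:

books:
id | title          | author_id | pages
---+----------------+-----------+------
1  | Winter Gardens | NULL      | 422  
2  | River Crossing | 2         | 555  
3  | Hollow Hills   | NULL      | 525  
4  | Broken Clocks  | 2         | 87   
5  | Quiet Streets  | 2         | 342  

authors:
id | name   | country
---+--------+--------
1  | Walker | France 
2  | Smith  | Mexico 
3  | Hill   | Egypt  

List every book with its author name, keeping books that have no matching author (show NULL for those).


LEFT JOIN keeps every row from books (the left table); where author_id has no match in authors, the author columns become NULL. Walk through each book:
  - book 1 (Winter Gardens): author_id=NULL, no match -> kept with NULL
  - book 2 (River Crossing): author_id=2 -> matches Smith
  - book 3 (Hollow Hills): author_id=NULL, no match -> kept with NULL
  - book 4 (Broken Clocks): author_id=2 -> matches Smith
  - book 5 (Quiet Streets): author_id=2 -> matches Smith
All 5 rows appear; 2 have NULL author.

SQL:
SELECT a.title, b.name AS author
FROM books a
LEFT JOIN authors b ON a.author_id = b.id

Result:
title          | author
---------------+-------
Winter Gardens | NULL  
River Crossing | Smith 
Hollow Hills   | NULL  
Broken Clocks  | Smith 
Quiet Streets  | Smith 


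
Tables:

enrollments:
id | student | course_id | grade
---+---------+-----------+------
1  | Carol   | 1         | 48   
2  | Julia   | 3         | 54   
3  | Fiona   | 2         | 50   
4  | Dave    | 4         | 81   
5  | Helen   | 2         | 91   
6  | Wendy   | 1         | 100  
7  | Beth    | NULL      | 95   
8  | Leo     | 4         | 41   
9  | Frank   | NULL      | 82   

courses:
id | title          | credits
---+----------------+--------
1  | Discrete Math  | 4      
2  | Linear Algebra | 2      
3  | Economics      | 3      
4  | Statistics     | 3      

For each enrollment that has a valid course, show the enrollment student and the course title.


INNER JOIN keeps only enrollments rows whose course_id matches an id in courses. Walk through each enrollment:
  - enrollment 1 (Carol): course_id=1 -> matches Discrete Math
  - enrollment 2 (Julia): course_id=3 -> matches Economics
  - enrollment 3 (Fiona): course_id=2 -> matches Linear Algebra
  - enrollment 4 (Dave): course_id=4 -> matches Statistics
  - enrollment 5 (Helen): course_id=2 -> matches Linear Algebra
  - enrollment 6 (Wendy): course_id=1 -> matches Discrete Math
  - enrollment 7 (Beth): course_id=NULL, no match -> dropped
  - enrollment 8 (Leo): course_id=4 -> matches Statistics
  - enrollment 9 (Frank): course_id=NULL, no match -> dropped
So 2 of 9 rows are dropped.

SQL:
SELECT a.student, b.title AS course
FROM enrollments a
INNER JOIN courses b ON a.course_id = b.id

Result:
student | course        
--------+---------------
Carol   | Discrete Math 
Julia   | Economics     
Fiona   | Linear Algebra
Dave    | Statistics    
Helen   | Linear Algebra
Wendy   | Discrete Math 
Leo     | Statistics    


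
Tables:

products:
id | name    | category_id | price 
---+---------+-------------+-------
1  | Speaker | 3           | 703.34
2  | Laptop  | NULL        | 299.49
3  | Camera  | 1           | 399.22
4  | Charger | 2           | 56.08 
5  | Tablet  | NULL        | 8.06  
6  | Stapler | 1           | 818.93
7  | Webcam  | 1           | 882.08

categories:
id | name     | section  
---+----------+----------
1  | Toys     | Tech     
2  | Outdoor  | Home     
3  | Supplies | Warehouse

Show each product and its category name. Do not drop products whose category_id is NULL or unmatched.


LEFT JOIN keeps every row from products (the left table); where category_id has no match in categories, the category columns become NULL. Walk through each product:
  - product 1 (Speaker): category_id=3 -> matches Supplies
  - product 2 (Laptop): category_id=NULL, no match -> kept with NULL
  - product 3 (Camera): category_id=1 -> matches Toys
  - product 4 (Charger): category_id=2 -> matches Outdoor
  - product 5 (Tablet): category_id=NULL, no match -> kept with NULL
  - product 6 (Stapler): category_id=1 -> matches Toys
  - product 7 (Webcam): category_id=1 -> matches Toys
All 7 rows appear; 2 have NULL category.

SQL:
SELECT a.name, b.name AS category
FROM products a
LEFT JOIN categories b ON a.category_id = b.id

Result:
name    | category
--------+---------
Speaker | Supplies
Laptop  | NULL    
Camera  | Toys    
Charger | Outdoor 
Tablet  | NULL    
Stapler | Toys    
Webcam  | Toys    
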